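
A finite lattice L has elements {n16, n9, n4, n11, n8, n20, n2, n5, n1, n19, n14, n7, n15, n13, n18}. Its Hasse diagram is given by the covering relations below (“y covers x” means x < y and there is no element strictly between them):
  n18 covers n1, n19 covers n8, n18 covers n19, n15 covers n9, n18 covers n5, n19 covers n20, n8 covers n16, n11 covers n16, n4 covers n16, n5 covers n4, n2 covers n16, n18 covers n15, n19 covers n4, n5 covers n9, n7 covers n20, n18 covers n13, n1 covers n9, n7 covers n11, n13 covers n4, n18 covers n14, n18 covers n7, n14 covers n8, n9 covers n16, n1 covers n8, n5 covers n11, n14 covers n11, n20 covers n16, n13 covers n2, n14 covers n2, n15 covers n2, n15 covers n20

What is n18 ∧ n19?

n19

Common lower bounds of {n18, n19}: n16, n19, n20, n4, n8.
The greatest among these is n19.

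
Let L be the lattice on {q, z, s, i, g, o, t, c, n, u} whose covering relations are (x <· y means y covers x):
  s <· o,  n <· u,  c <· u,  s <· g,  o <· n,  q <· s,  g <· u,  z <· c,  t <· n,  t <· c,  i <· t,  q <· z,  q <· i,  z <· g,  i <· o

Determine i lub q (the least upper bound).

i

Common upper bounds of {i, q}: c, i, n, o, t, u.
The least among these is i.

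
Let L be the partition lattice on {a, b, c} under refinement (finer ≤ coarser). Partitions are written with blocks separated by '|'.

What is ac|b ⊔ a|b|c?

ac|b

Common upper bounds of {ac|b, a|b|c}: abc, ac|b.
The least among these is ac|b.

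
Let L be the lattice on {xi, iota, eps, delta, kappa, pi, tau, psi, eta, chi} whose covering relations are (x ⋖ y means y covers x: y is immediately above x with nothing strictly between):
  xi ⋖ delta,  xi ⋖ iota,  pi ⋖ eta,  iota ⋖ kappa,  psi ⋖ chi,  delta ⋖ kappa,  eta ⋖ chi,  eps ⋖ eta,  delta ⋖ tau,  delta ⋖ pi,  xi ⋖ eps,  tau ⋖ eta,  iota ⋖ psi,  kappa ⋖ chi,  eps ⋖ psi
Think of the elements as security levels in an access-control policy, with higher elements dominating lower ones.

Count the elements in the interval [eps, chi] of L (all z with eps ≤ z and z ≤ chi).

4

The interval [eps, chi] = {chi, eps, eta, psi}, which has 4 elements.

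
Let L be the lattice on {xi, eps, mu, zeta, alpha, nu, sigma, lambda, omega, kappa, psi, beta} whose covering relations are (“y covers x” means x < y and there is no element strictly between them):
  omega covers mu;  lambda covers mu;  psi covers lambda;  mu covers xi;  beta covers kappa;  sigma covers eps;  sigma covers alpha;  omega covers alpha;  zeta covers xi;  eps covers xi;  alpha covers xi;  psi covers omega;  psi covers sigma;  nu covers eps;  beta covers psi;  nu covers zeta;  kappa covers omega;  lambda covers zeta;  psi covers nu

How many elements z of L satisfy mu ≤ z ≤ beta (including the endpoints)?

6

The interval [mu, beta] = {beta, kappa, lambda, mu, omega, psi}, which has 6 elements.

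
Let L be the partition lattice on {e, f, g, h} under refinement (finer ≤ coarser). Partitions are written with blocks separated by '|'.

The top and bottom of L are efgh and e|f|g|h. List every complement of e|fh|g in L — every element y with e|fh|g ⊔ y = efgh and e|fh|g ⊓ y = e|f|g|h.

Need y with e|fh|g ∨ y = efgh and e|fh|g ∧ y = e|f|g|h.
Checking each element gives: efg|h, ef|gh, egh|f, eh|fg.

efg|h, ef|gh, egh|f, eh|fg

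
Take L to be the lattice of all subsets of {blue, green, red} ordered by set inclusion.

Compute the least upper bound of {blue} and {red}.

{blue,red}

Common upper bounds of {{blue}, {red}}: {blue,green,red}, {blue,red}.
The least among these is {blue,red}.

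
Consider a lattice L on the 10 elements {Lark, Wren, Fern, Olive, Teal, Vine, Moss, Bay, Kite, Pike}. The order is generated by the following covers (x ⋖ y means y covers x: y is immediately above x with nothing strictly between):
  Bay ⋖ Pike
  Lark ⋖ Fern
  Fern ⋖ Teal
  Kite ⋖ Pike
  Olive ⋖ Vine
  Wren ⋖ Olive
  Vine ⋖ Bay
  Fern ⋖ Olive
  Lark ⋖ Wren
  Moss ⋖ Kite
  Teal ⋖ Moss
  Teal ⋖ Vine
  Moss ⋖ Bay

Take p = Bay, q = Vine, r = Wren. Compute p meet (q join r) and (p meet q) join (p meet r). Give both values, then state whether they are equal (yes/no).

Vine; Vine; yes

q join r = Vine, so p meet (q join r) = Bay meet Vine = Vine.
p meet q = Vine and p meet r = Wren, so (p meet q) join (p meet r) = Vine join Wren = Vine.
Equal: yes.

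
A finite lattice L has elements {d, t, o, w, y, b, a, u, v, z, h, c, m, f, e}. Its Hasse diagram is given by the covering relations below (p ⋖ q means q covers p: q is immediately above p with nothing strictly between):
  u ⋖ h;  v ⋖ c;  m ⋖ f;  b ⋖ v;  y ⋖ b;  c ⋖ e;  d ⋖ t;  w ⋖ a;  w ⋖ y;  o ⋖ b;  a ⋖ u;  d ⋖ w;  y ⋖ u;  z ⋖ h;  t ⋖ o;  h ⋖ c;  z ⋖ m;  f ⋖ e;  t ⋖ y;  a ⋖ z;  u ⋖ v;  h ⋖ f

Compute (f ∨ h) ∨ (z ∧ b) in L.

f ∨ h = f
z ∧ b = w
f ∨ w = f

f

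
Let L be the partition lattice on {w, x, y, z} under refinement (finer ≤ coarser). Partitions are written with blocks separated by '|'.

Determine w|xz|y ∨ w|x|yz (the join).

w|xyz

Common upper bounds of {w|xz|y, w|x|yz}: wxyz, w|xyz.
The least among these is w|xyz.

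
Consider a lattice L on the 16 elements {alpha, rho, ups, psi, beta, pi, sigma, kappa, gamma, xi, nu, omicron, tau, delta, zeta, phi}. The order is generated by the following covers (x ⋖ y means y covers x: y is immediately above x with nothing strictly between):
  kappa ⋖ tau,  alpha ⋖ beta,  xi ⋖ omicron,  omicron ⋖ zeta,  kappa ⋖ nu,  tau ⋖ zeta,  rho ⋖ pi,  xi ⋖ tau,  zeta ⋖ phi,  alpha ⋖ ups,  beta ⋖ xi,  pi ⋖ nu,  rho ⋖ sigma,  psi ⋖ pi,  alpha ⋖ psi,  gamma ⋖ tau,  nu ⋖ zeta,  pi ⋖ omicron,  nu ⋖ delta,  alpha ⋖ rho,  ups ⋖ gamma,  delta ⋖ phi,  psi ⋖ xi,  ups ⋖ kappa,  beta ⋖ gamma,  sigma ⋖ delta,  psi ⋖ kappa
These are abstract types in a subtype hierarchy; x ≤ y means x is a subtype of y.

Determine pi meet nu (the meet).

pi

Common lower bounds of {pi, nu}: alpha, pi, psi, rho.
The greatest among these is pi.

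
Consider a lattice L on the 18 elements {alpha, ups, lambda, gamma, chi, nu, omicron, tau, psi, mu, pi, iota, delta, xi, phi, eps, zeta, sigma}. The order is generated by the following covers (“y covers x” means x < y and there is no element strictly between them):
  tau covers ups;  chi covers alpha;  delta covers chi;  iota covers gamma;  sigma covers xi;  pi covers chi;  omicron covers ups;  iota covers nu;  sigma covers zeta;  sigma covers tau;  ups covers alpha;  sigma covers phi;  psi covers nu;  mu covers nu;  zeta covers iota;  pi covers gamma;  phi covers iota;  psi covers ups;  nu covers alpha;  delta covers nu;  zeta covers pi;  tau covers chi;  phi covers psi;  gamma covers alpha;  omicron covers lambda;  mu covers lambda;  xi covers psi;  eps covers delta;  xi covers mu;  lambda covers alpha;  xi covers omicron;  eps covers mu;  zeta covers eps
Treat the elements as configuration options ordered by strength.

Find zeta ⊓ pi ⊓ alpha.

Common lower bounds of {zeta, pi, alpha}: alpha.
The greatest among these is alpha.

alpha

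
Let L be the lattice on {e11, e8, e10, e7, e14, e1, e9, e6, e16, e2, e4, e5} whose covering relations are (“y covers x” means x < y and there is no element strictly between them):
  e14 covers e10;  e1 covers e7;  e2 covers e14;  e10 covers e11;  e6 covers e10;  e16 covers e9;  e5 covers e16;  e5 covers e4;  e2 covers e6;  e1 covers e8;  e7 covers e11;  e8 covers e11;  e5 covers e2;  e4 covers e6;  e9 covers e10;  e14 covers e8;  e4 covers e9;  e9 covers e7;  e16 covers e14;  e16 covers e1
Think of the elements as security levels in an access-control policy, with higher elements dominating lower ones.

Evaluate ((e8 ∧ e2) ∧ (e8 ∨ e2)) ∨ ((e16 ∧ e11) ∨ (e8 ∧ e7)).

e8 ∧ e2 = e8
e8 ∨ e2 = e2
e8 ∧ e2 = e8
e16 ∧ e11 = e11
e8 ∧ e7 = e11
e11 ∨ e11 = e11
e8 ∨ e11 = e8

e8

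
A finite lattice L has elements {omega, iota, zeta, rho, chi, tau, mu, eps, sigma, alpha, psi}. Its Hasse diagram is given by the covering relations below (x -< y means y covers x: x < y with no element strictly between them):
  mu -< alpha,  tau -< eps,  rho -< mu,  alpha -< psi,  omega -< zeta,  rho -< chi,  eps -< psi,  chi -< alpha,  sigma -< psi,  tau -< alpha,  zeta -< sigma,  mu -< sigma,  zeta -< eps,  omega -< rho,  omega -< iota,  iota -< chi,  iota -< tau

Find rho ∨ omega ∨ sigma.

Common upper bounds of {rho, omega, sigma}: psi, sigma.
The least among these is sigma.

sigma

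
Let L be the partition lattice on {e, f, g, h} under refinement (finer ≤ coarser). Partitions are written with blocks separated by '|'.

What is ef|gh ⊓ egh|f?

Common lower bounds of {ef|gh, egh|f}: e|f|gh, e|f|g|h.
The greatest among these is e|f|gh.

e|f|gh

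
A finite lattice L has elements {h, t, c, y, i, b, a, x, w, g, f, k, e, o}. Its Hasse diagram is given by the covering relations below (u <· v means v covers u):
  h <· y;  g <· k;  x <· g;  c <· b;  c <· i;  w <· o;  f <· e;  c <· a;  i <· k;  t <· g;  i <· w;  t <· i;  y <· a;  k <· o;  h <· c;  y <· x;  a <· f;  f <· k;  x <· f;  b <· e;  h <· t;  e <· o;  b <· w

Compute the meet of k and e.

f

Common lower bounds of {k, e}: a, c, f, h, x, y.
The greatest among these is f.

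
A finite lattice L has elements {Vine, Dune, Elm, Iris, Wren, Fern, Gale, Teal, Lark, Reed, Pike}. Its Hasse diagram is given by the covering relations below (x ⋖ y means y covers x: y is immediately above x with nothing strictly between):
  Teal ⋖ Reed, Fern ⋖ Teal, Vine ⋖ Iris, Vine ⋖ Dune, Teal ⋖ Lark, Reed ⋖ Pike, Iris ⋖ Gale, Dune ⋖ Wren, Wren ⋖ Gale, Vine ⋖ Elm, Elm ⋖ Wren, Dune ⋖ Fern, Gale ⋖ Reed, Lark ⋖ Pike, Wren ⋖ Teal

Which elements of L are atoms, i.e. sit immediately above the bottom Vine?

Dune, Elm, Iris

The atoms are exactly the elements that cover Vine: Dune, Elm, Iris.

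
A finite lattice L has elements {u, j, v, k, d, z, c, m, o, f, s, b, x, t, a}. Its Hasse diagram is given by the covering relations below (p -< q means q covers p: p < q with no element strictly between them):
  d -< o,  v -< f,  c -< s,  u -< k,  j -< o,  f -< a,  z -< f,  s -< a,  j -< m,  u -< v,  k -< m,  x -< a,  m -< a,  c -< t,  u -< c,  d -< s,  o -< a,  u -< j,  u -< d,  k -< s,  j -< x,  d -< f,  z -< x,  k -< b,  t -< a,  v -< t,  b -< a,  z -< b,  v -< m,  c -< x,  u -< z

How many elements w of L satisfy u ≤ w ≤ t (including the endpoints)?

The interval [u, t] = {c, t, u, v}, which has 4 elements.

4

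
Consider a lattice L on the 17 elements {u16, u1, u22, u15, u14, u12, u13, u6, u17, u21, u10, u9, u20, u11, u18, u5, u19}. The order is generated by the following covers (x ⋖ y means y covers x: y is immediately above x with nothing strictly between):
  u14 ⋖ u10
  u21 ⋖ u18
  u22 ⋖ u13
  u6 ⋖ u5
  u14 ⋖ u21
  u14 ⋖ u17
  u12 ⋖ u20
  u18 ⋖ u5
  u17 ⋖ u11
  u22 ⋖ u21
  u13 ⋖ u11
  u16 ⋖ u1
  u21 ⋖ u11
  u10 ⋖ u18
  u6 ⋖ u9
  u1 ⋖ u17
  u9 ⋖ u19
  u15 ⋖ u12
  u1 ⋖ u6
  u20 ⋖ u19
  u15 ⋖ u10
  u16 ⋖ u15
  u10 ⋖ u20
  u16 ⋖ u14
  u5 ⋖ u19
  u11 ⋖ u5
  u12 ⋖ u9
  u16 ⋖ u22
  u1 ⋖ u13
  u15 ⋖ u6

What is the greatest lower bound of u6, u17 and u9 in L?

Common lower bounds of {u6, u17, u9}: u1, u16.
The greatest among these is u1.

u1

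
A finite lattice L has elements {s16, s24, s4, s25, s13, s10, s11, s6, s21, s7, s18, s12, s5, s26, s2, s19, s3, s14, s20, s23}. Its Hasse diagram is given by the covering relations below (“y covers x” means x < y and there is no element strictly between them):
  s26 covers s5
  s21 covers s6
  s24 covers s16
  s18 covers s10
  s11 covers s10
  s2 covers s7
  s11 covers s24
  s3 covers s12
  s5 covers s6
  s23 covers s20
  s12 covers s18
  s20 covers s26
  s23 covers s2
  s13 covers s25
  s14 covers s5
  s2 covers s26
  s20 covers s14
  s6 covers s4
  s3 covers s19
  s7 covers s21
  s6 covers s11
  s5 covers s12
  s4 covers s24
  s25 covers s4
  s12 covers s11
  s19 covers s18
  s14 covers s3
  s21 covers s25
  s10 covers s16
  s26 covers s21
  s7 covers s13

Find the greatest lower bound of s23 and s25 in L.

Common lower bounds of {s23, s25}: s16, s24, s25, s4.
The greatest among these is s25.

s25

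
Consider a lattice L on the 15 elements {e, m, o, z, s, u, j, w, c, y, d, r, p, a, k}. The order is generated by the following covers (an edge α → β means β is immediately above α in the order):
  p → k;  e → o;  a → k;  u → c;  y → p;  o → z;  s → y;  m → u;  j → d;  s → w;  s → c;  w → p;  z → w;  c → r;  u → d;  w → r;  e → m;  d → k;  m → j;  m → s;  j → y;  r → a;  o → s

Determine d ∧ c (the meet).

u

Common lower bounds of {d, c}: e, m, u.
The greatest among these is u.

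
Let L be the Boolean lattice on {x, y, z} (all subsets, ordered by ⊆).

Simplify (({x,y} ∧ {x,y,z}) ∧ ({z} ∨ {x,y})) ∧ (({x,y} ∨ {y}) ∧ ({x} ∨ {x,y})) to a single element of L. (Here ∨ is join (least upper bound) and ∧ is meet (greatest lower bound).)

{x,y} ∧ {x,y,z} = {x,y}
{z} ∨ {x,y} = {x,y,z}
{x,y} ∧ {x,y,z} = {x,y}
{x,y} ∨ {y} = {x,y}
{x} ∨ {x,y} = {x,y}
{x,y} ∧ {x,y} = {x,y}
{x,y} ∧ {x,y} = {x,y}

{x,y}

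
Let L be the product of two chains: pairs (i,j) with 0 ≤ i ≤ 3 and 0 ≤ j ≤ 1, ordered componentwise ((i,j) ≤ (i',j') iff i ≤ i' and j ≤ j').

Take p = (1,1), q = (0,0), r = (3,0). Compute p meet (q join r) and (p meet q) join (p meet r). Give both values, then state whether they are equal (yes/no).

(1,0); (1,0); yes

q join r = (3,0), so p meet (q join r) = (1,1) meet (3,0) = (1,0).
p meet q = (0,0) and p meet r = (1,0), so (p meet q) join (p meet r) = (0,0) join (1,0) = (1,0).
Equal: yes.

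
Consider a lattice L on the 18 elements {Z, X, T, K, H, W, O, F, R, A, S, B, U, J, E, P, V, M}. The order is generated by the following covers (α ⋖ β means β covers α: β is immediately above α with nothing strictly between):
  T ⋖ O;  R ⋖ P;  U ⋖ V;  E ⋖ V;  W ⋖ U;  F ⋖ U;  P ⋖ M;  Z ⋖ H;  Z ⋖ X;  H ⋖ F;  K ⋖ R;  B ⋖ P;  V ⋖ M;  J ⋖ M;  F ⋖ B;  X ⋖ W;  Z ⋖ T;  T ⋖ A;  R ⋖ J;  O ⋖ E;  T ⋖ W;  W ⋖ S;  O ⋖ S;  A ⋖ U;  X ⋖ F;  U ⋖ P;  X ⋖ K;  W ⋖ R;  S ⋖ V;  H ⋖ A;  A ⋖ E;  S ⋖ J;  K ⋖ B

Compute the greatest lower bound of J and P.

R

Common lower bounds of {J, P}: K, R, T, W, X, Z.
The greatest among these is R.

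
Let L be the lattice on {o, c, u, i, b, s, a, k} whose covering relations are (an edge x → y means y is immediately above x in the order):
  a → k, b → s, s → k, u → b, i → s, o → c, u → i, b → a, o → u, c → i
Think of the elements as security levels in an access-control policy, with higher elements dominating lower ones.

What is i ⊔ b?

s

Common upper bounds of {i, b}: k, s.
The least among these is s.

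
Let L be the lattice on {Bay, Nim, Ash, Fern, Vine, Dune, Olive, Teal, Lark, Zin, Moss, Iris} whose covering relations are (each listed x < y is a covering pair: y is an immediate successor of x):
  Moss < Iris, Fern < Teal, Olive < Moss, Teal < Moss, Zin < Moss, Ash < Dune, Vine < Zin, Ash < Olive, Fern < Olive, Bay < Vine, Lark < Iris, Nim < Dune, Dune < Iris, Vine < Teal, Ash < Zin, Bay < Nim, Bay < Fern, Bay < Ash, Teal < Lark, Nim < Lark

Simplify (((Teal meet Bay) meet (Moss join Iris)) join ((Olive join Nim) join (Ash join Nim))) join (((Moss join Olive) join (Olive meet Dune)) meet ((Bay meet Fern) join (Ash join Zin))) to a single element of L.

Teal ∧ Bay = Bay
Moss ∨ Iris = Iris
Bay ∧ Iris = Bay
Olive ∨ Nim = Iris
Ash ∨ Nim = Dune
Iris ∨ Dune = Iris
Bay ∨ Iris = Iris
Moss ∨ Olive = Moss
Olive ∧ Dune = Ash
Moss ∨ Ash = Moss
Bay ∧ Fern = Bay
Ash ∨ Zin = Zin
Bay ∨ Zin = Zin
Moss ∧ Zin = Zin
Iris ∨ Zin = Iris

Iris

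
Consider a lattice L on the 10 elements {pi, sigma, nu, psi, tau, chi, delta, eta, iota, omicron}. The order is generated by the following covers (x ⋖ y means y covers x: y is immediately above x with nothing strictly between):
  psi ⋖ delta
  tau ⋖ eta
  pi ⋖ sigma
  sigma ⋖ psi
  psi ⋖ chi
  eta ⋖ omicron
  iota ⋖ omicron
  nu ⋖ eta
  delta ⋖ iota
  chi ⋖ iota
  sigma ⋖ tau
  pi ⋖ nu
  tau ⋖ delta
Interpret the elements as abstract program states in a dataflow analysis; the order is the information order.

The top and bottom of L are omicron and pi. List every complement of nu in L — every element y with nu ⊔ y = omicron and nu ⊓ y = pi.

chi, delta, iota, psi

Need y with nu ∨ y = omicron and nu ∧ y = pi.
Checking each element gives: chi, delta, iota, psi.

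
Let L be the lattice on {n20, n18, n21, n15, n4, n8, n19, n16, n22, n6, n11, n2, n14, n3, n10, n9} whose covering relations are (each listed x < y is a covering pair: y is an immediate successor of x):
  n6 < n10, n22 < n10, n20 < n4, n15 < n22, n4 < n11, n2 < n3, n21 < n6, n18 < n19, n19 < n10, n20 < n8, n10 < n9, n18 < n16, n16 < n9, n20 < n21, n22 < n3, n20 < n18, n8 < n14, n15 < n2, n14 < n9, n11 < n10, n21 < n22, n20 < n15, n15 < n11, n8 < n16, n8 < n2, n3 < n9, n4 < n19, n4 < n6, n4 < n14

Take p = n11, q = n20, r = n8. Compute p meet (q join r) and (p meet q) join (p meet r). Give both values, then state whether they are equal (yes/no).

q join r = n8, so p meet (q join r) = n11 meet n8 = n20.
p meet q = n20 and p meet r = n20, so (p meet q) join (p meet r) = n20 join n20 = n20.
Equal: yes.

n20; n20; yes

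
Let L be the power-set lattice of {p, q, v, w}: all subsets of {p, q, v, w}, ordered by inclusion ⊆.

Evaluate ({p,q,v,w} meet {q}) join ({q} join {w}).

{q,w}

{p,q,v,w} ∧ {q} = {q}
{q} ∨ {w} = {q,w}
{q} ∨ {q,w} = {q,w}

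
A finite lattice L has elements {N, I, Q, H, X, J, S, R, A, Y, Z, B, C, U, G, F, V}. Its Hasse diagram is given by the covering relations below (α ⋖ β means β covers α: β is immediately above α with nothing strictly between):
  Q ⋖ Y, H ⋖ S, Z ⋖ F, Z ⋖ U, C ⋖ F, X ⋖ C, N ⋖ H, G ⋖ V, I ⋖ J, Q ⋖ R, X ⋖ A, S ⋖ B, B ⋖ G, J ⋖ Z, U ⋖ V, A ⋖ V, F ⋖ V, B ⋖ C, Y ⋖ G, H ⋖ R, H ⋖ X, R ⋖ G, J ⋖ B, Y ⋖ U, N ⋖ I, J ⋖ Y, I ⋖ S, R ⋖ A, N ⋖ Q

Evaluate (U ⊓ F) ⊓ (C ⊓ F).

U ∧ F = Z
C ∧ F = C
Z ∧ C = J

J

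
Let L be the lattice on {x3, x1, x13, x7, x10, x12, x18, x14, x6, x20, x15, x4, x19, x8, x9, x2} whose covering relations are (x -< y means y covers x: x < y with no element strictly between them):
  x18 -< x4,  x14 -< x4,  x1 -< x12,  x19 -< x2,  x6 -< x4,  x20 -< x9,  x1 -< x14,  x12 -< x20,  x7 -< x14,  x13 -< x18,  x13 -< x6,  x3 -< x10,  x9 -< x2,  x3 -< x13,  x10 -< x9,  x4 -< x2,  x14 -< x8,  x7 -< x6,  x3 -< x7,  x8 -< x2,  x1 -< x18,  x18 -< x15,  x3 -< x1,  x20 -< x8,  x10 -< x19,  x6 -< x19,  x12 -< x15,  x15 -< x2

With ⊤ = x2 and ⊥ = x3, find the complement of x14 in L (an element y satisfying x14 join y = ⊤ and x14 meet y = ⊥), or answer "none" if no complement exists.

Need y with x14 ∨ y = x2 and x14 ∧ y = x3.
Checking each element gives: x10.

x10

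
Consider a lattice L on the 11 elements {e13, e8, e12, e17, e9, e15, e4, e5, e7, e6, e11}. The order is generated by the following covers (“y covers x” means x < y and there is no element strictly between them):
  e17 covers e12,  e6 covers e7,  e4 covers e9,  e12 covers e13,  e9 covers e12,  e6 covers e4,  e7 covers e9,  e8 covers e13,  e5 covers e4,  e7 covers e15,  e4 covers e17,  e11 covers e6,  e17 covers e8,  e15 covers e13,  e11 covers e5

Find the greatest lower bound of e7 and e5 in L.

e9

Common lower bounds of {e7, e5}: e12, e13, e9.
The greatest among these is e9.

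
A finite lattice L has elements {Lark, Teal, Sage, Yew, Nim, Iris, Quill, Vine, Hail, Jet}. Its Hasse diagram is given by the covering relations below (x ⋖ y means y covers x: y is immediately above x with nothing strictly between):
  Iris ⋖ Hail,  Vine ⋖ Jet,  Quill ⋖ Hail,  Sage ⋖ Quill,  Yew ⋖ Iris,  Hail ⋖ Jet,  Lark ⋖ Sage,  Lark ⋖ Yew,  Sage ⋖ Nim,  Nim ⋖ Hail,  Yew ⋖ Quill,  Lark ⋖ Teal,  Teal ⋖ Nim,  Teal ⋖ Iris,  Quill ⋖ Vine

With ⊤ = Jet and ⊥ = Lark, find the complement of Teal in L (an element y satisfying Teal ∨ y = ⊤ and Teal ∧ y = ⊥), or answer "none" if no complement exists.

Vine

Need y with Teal ∨ y = Jet and Teal ∧ y = Lark.
Checking each element gives: Vine.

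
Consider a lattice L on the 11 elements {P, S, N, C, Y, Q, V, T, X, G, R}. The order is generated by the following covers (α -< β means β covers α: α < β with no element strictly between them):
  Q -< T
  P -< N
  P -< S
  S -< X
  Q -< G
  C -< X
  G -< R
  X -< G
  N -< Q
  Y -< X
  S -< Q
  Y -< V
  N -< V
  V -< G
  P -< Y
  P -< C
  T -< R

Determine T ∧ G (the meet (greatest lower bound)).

Q

Common lower bounds of {T, G}: N, P, Q, S.
The greatest among these is Q.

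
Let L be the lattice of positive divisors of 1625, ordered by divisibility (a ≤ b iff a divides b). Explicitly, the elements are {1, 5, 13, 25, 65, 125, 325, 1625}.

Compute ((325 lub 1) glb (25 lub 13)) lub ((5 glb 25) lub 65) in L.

325

325 ∨ 1 = 325
25 ∨ 13 = 325
325 ∧ 325 = 325
5 ∧ 25 = 5
5 ∨ 65 = 65
325 ∨ 65 = 325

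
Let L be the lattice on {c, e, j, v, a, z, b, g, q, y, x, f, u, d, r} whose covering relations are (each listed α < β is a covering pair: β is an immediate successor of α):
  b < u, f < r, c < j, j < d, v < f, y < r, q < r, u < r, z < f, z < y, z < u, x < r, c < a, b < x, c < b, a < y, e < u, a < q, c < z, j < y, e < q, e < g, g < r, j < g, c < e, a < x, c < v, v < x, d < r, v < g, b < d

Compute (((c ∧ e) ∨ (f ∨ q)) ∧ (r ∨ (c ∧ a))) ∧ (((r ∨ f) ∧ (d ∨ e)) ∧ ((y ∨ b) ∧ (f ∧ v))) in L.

c ∧ e = c
f ∨ q = r
c ∨ r = r
c ∧ a = c
r ∨ c = r
r ∧ r = r
r ∨ f = r
d ∨ e = r
r ∧ r = r
y ∨ b = r
f ∧ v = v
r ∧ v = v
r ∧ v = v
r ∧ v = v

v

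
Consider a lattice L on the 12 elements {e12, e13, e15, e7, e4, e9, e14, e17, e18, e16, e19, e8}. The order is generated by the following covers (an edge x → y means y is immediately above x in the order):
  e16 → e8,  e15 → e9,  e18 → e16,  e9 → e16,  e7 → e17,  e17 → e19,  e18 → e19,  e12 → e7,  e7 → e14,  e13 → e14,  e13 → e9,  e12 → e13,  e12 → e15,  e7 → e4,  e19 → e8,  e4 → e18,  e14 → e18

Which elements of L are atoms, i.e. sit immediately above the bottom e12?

e13, e15, e7

The atoms are exactly the elements that cover e12: e13, e15, e7.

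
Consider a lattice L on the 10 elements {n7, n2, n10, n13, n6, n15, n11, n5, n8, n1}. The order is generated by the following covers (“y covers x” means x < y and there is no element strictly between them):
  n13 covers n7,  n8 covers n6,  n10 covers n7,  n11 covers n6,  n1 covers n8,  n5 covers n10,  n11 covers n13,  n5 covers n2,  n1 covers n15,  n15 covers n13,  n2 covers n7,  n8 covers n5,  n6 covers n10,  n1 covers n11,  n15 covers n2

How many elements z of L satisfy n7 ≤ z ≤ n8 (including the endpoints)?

The interval [n7, n8] = {n10, n2, n5, n6, n7, n8}, which has 6 elements.

6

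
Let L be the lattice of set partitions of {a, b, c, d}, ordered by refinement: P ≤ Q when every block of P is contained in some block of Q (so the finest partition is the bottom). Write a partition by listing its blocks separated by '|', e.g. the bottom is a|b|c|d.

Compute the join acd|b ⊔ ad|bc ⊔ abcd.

The join of acd|b, ad|bc, abcd merges any blocks that overlap across the partitions, giving abcd.

abcd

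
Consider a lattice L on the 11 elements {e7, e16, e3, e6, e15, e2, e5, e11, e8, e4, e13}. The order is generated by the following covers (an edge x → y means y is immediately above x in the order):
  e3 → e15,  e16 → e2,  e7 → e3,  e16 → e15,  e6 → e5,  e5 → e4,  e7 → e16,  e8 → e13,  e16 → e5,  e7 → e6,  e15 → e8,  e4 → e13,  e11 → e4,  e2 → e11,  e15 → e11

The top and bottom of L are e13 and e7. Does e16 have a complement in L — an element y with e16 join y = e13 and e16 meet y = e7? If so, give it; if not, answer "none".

For every candidate y, either e16 ∨ y ≠ e13 or e16 ∧ y ≠ e7; no complement exists.

none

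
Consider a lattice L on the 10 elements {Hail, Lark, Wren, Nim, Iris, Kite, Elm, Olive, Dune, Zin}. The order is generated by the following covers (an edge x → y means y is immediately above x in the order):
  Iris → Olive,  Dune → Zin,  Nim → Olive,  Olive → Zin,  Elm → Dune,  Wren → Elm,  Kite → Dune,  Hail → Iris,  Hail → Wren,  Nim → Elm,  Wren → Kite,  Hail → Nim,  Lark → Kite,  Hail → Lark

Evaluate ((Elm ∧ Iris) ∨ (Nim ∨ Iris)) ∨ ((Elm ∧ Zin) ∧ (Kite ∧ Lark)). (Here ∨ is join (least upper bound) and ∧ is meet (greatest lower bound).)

Elm ∧ Iris = Hail
Nim ∨ Iris = Olive
Hail ∨ Olive = Olive
Elm ∧ Zin = Elm
Kite ∧ Lark = Lark
Elm ∧ Lark = Hail
Olive ∨ Hail = Olive

Olive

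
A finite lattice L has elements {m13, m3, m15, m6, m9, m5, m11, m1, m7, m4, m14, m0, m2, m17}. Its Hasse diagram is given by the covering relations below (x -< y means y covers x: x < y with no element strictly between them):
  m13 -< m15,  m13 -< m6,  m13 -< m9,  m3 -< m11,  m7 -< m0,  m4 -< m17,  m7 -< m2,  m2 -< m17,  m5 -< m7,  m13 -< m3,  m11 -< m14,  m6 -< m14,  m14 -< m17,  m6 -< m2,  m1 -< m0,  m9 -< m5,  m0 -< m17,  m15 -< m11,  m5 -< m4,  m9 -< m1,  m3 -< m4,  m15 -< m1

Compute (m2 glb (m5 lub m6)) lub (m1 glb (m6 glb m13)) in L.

m2

m5 ∨ m6 = m2
m2 ∧ m2 = m2
m6 ∧ m13 = m13
m1 ∧ m13 = m13
m2 ∨ m13 = m2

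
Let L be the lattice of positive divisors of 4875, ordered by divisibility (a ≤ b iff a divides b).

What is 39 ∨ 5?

195

In the divisibility order, the join is the least common multiple: lcm(39, 5) = 195.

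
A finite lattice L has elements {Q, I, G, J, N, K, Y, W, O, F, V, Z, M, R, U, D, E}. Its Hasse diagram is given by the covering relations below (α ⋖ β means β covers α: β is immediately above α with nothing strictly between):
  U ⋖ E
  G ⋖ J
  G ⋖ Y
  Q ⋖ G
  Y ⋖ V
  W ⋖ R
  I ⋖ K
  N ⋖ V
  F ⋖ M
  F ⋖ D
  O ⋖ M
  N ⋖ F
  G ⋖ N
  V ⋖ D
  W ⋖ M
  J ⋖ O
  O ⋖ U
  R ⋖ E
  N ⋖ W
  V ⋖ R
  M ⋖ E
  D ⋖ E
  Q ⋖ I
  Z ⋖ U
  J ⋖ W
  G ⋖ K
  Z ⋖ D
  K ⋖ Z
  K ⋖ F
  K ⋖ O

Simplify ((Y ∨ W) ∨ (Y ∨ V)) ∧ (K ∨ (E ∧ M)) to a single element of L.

Y ∨ W = R
Y ∨ V = V
R ∨ V = R
E ∧ M = M
K ∨ M = M
R ∧ M = W

W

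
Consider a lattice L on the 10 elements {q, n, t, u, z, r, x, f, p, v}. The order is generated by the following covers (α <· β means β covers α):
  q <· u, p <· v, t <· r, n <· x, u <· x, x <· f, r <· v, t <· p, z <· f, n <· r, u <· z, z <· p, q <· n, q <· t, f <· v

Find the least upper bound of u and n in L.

x

Common upper bounds of {u, n}: f, v, x.
The least among these is x.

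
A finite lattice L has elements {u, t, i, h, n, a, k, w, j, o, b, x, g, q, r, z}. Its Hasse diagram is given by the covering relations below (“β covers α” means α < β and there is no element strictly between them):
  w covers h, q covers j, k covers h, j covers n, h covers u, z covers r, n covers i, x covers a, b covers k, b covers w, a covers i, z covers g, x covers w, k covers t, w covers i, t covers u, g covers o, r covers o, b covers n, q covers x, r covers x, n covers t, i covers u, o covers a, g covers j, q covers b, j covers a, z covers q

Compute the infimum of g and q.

j

Common lower bounds of {g, q}: a, i, j, n, t, u.
The greatest among these is j.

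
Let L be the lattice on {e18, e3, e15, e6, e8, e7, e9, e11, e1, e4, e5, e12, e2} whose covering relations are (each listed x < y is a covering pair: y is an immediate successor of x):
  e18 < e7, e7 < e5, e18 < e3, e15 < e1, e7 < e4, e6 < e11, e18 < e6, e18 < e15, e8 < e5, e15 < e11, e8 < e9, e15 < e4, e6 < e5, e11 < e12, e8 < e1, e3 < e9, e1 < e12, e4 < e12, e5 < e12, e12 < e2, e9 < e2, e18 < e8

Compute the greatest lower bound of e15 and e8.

e18

Common lower bounds of {e15, e8}: e18.
The greatest among these is e18.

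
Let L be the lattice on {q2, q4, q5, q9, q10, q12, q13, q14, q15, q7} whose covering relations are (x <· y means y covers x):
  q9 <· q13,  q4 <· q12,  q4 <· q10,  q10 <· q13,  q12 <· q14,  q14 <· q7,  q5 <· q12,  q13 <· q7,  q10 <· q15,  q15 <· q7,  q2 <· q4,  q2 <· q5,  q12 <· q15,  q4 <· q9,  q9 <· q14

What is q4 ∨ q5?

Common upper bounds of {q4, q5}: q12, q14, q15, q7.
The least among these is q12.

q12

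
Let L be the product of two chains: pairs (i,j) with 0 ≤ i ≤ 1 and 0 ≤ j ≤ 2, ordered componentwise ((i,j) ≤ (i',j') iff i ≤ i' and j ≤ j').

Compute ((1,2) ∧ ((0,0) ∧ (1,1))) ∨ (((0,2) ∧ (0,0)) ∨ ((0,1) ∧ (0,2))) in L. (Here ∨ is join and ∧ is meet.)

(0,1)

(0,0) ∧ (1,1) = (0,0)
(1,2) ∧ (0,0) = (0,0)
(0,2) ∧ (0,0) = (0,0)
(0,1) ∧ (0,2) = (0,1)
(0,0) ∨ (0,1) = (0,1)
(0,0) ∨ (0,1) = (0,1)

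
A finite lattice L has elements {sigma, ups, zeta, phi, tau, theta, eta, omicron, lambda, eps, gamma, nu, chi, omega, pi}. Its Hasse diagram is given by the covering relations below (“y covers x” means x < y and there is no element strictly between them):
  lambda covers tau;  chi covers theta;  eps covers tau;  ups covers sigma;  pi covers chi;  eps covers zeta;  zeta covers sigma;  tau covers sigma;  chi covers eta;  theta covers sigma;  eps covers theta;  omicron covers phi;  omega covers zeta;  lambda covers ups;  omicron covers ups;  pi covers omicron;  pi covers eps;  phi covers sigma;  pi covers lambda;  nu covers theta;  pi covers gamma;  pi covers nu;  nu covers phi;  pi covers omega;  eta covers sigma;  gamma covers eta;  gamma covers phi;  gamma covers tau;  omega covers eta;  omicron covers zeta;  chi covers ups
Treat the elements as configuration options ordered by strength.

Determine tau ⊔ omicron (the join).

pi

Common upper bounds of {tau, omicron}: pi.
The least among these is pi.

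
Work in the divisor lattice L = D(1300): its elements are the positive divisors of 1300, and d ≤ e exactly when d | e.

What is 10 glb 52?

2

Common lower bounds of {10, 52}: 1, 2.
The greatest among these is 2.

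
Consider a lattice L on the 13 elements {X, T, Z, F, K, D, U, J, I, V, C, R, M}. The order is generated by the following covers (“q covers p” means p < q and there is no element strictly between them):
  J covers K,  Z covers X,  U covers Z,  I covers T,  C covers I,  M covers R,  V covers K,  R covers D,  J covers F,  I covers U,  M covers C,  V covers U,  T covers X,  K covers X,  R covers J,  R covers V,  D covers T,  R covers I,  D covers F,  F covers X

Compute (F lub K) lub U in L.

R

F ∨ K = J
J ∨ U = R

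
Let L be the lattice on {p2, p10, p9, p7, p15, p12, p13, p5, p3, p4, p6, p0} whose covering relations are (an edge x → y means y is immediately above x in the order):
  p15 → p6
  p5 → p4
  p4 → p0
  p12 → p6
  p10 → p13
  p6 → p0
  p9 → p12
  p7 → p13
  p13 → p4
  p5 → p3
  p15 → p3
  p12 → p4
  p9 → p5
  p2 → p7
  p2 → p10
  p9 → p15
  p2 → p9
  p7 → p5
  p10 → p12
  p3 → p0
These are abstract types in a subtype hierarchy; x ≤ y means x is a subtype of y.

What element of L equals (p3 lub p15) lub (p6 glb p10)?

p3 ∨ p15 = p3
p6 ∧ p10 = p10
p3 ∨ p10 = p0

p0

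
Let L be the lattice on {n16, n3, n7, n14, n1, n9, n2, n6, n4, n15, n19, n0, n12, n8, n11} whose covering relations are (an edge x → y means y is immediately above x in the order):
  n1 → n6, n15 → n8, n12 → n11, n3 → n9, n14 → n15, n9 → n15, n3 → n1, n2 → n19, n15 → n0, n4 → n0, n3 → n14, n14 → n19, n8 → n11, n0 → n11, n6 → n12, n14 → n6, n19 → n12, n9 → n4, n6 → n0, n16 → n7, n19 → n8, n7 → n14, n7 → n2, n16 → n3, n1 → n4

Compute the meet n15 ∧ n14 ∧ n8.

n14

Common lower bounds of {n15, n14, n8}: n14, n16, n3, n7.
The greatest among these is n14.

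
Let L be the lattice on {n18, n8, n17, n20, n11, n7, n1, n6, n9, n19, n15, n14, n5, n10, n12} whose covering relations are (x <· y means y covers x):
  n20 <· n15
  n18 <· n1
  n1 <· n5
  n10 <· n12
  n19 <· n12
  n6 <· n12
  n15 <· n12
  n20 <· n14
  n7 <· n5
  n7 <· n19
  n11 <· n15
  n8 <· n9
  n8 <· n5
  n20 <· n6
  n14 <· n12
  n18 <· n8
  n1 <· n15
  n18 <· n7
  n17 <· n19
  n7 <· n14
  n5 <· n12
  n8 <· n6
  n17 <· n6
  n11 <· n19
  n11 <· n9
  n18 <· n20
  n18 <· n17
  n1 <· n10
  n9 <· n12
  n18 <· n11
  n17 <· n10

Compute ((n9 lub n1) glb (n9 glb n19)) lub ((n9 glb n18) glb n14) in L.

n9 ∨ n1 = n12
n9 ∧ n19 = n11
n12 ∧ n11 = n11
n9 ∧ n18 = n18
n18 ∧ n14 = n18
n11 ∨ n18 = n11

n11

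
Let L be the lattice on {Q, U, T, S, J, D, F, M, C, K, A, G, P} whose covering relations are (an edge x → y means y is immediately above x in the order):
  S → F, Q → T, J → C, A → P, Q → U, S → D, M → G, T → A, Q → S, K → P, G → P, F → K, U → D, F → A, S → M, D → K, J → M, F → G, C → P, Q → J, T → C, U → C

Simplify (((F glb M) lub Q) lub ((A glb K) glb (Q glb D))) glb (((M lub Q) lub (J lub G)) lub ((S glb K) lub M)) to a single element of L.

F ∧ M = S
S ∨ Q = S
A ∧ K = F
Q ∧ D = Q
F ∧ Q = Q
S ∨ Q = S
M ∨ Q = M
J ∨ G = G
M ∨ G = G
S ∧ K = S
S ∨ M = M
G ∨ M = G
S ∧ G = S

S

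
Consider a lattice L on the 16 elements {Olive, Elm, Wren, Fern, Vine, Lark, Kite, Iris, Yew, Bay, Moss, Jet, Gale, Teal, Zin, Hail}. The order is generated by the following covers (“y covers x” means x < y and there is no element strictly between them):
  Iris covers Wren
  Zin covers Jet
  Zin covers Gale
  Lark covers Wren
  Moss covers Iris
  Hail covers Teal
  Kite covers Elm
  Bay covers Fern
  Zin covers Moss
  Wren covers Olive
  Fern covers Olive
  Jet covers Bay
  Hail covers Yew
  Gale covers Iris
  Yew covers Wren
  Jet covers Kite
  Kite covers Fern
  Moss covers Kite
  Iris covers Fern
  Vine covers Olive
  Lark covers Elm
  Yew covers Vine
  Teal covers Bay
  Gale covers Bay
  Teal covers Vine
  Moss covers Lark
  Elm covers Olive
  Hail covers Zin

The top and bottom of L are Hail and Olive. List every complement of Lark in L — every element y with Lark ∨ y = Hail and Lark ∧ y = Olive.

Need y with Lark ∨ y = Hail and Lark ∧ y = Olive.
Checking each element gives: Teal, Vine.

Teal, Vine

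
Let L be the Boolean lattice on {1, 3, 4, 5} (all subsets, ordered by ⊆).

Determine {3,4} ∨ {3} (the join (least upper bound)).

Under ⊆, join is union: {3,4} ∪ {3} = {3,4}.

{3,4}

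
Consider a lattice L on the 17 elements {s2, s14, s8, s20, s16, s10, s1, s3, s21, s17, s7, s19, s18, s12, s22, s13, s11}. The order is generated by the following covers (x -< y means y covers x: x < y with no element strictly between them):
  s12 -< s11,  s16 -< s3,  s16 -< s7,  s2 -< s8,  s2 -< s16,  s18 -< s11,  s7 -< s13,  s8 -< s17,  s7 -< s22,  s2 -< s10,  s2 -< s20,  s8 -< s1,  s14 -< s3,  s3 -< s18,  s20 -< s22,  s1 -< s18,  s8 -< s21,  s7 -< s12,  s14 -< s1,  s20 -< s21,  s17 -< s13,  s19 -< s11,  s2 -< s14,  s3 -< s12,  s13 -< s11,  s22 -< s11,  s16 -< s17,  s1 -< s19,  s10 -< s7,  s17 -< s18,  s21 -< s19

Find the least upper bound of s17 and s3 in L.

s18

Common upper bounds of {s17, s3}: s11, s18.
The least among these is s18.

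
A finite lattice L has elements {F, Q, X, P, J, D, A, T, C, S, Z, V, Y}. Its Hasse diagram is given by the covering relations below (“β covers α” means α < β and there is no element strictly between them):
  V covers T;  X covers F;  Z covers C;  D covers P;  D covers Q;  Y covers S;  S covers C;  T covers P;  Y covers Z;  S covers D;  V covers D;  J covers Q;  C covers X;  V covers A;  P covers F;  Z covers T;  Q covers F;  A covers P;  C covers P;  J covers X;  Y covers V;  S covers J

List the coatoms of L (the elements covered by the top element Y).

The coatoms are exactly the elements covered by Y: S, V, Z.

S, V, Z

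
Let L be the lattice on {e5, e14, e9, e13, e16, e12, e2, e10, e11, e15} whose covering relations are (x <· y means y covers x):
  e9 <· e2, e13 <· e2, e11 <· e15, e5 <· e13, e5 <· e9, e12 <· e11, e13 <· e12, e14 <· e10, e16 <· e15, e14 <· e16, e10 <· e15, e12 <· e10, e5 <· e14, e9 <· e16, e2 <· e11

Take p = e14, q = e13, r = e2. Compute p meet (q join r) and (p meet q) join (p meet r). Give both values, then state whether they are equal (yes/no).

q join r = e2, so p meet (q join r) = e14 meet e2 = e5.
p meet q = e5 and p meet r = e5, so (p meet q) join (p meet r) = e5 join e5 = e5.
Equal: yes.

e5; e5; yes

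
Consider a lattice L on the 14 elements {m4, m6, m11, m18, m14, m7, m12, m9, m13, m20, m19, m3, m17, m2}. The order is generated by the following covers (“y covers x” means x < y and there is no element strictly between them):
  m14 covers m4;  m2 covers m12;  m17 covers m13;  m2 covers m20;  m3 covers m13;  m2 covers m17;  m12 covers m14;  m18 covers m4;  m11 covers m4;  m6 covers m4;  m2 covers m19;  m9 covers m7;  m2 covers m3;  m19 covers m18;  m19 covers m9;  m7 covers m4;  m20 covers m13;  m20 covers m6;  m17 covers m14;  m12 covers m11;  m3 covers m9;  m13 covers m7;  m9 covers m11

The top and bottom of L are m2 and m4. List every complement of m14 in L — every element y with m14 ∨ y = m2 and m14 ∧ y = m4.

Need y with m14 ∨ y = m2 and m14 ∧ y = m4.
Checking each element gives: m18, m19, m20, m3, m6, m9.

m18, m19, m20, m3, m6, m9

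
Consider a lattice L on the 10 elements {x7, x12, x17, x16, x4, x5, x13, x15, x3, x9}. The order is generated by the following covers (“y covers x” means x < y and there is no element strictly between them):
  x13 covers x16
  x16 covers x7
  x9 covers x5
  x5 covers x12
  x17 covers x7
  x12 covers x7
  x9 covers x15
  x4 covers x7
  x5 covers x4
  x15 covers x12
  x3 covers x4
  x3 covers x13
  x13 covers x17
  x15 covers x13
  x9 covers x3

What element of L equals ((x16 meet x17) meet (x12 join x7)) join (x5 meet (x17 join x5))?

x5

x16 ∧ x17 = x7
x12 ∨ x7 = x12
x7 ∧ x12 = x7
x17 ∨ x5 = x9
x5 ∧ x9 = x5
x7 ∨ x5 = x5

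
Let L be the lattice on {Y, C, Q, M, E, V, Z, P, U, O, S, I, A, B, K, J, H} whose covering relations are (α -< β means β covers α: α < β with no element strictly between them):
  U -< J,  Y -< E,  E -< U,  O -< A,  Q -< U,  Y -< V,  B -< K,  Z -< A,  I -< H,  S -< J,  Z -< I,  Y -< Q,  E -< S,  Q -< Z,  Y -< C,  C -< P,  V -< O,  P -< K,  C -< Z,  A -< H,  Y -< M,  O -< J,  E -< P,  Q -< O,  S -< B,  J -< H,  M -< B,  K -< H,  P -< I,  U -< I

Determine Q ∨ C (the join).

Z

Common upper bounds of {Q, C}: A, H, I, Z.
The least among these is Z.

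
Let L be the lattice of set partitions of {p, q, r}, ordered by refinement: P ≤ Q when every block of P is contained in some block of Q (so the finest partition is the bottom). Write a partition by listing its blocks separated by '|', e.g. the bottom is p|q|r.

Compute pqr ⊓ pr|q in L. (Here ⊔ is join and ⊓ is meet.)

pqr ∧ pr|q = pr|q

pr|q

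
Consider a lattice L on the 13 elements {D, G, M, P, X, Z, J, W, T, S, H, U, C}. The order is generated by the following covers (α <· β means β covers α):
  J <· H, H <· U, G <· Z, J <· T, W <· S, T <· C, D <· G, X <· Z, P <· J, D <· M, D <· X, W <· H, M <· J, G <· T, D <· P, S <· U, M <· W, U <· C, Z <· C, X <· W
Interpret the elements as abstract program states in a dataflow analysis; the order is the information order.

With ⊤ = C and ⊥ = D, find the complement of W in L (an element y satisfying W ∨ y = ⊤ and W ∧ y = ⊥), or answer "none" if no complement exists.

G

Need y with W ∨ y = C and W ∧ y = D.
Checking each element gives: G.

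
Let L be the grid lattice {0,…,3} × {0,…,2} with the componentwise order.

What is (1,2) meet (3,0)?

(1,0)

Common lower bounds of {(1,2), (3,0)}: (0,0), (1,0).
The greatest among these is (1,0).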